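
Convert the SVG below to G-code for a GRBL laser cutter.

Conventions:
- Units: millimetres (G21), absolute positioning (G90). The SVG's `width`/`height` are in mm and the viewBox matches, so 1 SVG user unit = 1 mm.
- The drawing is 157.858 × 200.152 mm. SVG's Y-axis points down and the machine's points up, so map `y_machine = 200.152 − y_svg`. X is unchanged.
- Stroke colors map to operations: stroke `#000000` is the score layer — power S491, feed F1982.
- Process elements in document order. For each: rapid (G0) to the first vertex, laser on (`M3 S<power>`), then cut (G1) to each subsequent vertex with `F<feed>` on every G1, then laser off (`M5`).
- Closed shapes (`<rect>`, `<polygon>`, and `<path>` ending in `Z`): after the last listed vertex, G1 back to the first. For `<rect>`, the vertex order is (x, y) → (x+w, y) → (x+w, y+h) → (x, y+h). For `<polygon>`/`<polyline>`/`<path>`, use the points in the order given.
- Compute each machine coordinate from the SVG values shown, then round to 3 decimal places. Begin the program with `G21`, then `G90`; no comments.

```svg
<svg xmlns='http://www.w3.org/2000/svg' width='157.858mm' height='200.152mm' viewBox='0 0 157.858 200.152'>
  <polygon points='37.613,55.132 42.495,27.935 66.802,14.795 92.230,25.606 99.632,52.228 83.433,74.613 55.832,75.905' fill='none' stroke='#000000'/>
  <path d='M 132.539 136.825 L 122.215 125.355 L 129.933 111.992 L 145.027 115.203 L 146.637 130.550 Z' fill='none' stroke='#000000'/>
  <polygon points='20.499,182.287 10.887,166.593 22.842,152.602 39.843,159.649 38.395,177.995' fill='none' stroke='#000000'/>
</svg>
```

G21
G90
G0 X37.613 Y145.020
M3 S491
G1 X42.495 Y172.217 F1982
G1 X66.802 Y185.357 F1982
G1 X92.230 Y174.546 F1982
G1 X99.632 Y147.924 F1982
G1 X83.433 Y125.539 F1982
G1 X55.832 Y124.247 F1982
G1 X37.613 Y145.020 F1982
M5
G0 X132.539 Y63.327
M3 S491
G1 X122.215 Y74.797 F1982
G1 X129.933 Y88.160 F1982
G1 X145.027 Y84.949 F1982
G1 X146.637 Y69.602 F1982
G1 X132.539 Y63.327 F1982
M5
G0 X20.499 Y17.865
M3 S491
G1 X10.887 Y33.559 F1982
G1 X22.842 Y47.550 F1982
G1 X39.843 Y40.503 F1982
G1 X38.395 Y22.157 F1982
G1 X20.499 Y17.865 F1982
M5

Since the viewBox matches the mm dimensions, user units are millimetres directly. The only transform is the Y-flip y_m = 200.152 − y_svg.

Shape 1 is a regular polygon drawn with `<polygon>`. Its stroke #000000 means score at S491, F1982. After flipping Y the toolpath is (37.613,145.020) → (42.495,172.217) → (66.802,185.357) → (92.230,174.546) → (99.632,147.924) → (83.433,125.539) → (55.832,124.247) → (37.613,145.020), returning to the start.

Shape 2 is a regular polygon drawn with `<path>`. Its stroke #000000 means score at S491, F1982. After flipping Y the toolpath is (132.539,63.327) → (122.215,74.797) → (129.933,88.160) → (145.027,84.949) → (146.637,69.602) → (132.539,63.327), returning to the start.

Shape 3 is a regular polygon drawn with `<polygon>`. Its stroke #000000 means score at S491, F1982. After flipping Y the toolpath is (20.499,17.865) → (10.887,33.559) → (22.842,47.550) → (39.843,40.503) → (38.395,22.157) → (20.499,17.865), returning to the start.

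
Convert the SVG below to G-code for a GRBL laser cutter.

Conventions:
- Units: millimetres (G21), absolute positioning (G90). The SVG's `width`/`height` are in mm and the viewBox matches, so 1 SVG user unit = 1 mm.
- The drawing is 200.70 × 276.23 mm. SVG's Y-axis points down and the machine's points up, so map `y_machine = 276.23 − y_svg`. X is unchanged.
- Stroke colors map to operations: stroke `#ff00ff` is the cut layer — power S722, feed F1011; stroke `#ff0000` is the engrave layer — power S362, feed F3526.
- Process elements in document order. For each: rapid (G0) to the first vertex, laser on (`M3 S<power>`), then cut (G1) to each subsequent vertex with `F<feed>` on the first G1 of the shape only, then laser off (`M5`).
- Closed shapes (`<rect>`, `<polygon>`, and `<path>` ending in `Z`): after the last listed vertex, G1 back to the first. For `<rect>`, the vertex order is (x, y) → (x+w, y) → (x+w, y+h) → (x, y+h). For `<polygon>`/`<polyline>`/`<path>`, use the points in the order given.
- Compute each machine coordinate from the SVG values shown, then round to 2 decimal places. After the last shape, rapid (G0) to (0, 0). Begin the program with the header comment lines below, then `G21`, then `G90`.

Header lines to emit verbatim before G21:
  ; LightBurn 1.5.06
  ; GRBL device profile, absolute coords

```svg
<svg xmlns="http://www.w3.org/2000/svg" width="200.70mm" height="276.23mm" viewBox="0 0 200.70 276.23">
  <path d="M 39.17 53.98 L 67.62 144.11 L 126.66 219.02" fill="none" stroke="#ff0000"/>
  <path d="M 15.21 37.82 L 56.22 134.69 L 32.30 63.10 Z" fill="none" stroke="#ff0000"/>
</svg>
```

1 u = 1 mm; y_m = 276.23 − y.

[1] `<path>` open polyline, #ff0000→engrave S362 F3526: (39.17,222.25) → (67.62,132.12) → (126.66,57.21)

[2] `<path>` closed polygon, #ff0000→engrave S362 F3526: (15.21,238.41) → (56.22,141.54) → (32.30,213.13) → (15.21,238.41) (closed)

; LightBurn 1.5.06
; GRBL device profile, absolute coords
G21
G90
G0 X39.17 Y222.25
M3 S362
G1 X67.62 Y132.12 F3526
G1 X126.66 Y57.21
M5
G0 X15.21 Y238.41
M3 S362
G1 X56.22 Y141.54 F3526
G1 X32.30 Y213.13
G1 X15.21 Y238.41
M5
G0 X0.00 Y0.00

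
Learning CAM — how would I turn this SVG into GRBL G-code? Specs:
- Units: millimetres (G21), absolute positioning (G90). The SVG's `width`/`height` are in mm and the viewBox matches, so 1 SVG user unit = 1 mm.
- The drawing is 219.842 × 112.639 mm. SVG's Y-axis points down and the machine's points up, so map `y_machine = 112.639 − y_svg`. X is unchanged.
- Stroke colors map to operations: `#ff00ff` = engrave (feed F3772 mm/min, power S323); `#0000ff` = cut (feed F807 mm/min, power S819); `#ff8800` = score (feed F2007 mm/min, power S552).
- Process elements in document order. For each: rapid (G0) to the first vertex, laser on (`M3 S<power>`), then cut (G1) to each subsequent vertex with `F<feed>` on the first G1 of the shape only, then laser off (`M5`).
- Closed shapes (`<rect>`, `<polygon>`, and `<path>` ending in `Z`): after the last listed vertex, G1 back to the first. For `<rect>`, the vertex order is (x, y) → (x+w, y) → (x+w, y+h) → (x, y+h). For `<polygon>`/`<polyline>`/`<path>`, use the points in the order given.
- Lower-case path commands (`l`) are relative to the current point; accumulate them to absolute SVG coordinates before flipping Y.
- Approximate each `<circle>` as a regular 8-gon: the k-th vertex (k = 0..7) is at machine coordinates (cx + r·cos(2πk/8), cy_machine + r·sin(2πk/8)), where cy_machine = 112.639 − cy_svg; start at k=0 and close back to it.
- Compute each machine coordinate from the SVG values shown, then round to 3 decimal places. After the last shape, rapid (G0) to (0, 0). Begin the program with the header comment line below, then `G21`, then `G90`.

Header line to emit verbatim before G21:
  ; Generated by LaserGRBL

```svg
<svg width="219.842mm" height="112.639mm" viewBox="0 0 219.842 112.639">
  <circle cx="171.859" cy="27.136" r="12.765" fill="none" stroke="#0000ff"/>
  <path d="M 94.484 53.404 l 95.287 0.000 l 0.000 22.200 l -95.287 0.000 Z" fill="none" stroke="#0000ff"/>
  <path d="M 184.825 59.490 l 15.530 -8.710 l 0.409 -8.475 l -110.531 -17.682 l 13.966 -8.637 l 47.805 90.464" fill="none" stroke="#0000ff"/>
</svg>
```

viewBox `0 0 219.842 112.639` with mm width/height → 1 unit = 1 mm. Flip: y_m = 112.639 − y_svg.

**Shape 1** — `<circle>` circle, stroke `#0000ff` → cut (S819, F807). Machine vertices: (184.624,85.503) → (180.885,94.529) → (171.859,98.268) → (162.833,94.529) → (159.094,85.503) → (162.833,76.477) → (171.859,72.738) → (180.885,76.477) → (184.624,85.503). Closed: final G1 returns to the first vertex.

**Shape 2** — `<path>` rectangle, stroke `#0000ff` → cut (S819, F807). Machine vertices: (94.484,59.235) → (189.771,59.235) → (189.771,37.035) → (94.484,37.035) → (94.484,59.235). Closed: final G1 returns to the first vertex.

**Shape 3** — `<path>` open polyline, stroke `#0000ff` → cut (S819, F807). Machine vertices: (184.825,53.149) → (200.355,61.859) → (200.764,70.334) → (90.233,88.016) → (104.199,96.653) → (152.004,6.189). Open path.

; Generated by LaserGRBL
G21
G90
G0 X184.624 Y85.503
M3 S819
G1 X180.885 Y94.529 F807
G1 X171.859 Y98.268
G1 X162.833 Y94.529
G1 X159.094 Y85.503
G1 X162.833 Y76.477
G1 X171.859 Y72.738
G1 X180.885 Y76.477
G1 X184.624 Y85.503
M5
G0 X94.484 Y59.235
M3 S819
G1 X189.771 Y59.235 F807
G1 X189.771 Y37.035
G1 X94.484 Y37.035
G1 X94.484 Y59.235
M5
G0 X184.825 Y53.149
M3 S819
G1 X200.355 Y61.859 F807
G1 X200.764 Y70.334
G1 X90.233 Y88.016
G1 X104.199 Y96.653
G1 X152.004 Y6.189
M5
G0 X0.000 Y0.000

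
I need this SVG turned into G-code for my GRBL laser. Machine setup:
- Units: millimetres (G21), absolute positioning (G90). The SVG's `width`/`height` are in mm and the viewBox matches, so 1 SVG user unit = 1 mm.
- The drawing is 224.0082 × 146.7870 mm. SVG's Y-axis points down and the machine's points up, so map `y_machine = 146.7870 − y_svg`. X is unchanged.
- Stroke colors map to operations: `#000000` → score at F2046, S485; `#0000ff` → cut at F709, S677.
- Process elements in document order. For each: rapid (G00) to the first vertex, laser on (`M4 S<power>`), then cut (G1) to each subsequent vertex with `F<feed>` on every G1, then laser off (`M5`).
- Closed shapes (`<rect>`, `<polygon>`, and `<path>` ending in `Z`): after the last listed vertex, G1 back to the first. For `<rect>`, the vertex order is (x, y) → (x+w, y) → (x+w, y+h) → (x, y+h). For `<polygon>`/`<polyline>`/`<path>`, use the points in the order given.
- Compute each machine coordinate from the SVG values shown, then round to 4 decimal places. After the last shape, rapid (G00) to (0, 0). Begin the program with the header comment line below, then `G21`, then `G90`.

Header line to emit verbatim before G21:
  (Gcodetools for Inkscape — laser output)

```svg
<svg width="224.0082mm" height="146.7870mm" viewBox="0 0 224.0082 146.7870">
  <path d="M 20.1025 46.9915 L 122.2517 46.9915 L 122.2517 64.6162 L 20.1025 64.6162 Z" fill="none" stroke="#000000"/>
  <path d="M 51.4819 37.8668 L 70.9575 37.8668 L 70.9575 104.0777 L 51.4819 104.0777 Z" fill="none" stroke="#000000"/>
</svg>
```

1 u = 1 mm; y_m = 146.7870 − y.

[1] `<path>` rectangle, #000000→score S485 F2046: (20.1025,99.7955) → (122.2517,99.7955) → (122.2517,82.1708) → (20.1025,82.1708) → (20.1025,99.7955) (closed)

[2] `<path>` rectangle, #000000→score S485 F2046: (51.4819,108.9202) → (70.9575,108.9202) → (70.9575,42.7093) → (51.4819,42.7093) → (51.4819,108.9202) (closed)

(Gcodetools for Inkscape — laser output)
G21
G90
G00 X20.1025 Y99.7955
M4 S485
G1 X122.2517 Y99.7955 F2046
G1 X122.2517 Y82.1708 F2046
G1 X20.1025 Y82.1708 F2046
G1 X20.1025 Y99.7955 F2046
M5
G00 X51.4819 Y108.9202
M4 S485
G1 X70.9575 Y108.9202 F2046
G1 X70.9575 Y42.7093 F2046
G1 X51.4819 Y42.7093 F2046
G1 X51.4819 Y108.9202 F2046
M5
G00 X0.0000 Y0.0000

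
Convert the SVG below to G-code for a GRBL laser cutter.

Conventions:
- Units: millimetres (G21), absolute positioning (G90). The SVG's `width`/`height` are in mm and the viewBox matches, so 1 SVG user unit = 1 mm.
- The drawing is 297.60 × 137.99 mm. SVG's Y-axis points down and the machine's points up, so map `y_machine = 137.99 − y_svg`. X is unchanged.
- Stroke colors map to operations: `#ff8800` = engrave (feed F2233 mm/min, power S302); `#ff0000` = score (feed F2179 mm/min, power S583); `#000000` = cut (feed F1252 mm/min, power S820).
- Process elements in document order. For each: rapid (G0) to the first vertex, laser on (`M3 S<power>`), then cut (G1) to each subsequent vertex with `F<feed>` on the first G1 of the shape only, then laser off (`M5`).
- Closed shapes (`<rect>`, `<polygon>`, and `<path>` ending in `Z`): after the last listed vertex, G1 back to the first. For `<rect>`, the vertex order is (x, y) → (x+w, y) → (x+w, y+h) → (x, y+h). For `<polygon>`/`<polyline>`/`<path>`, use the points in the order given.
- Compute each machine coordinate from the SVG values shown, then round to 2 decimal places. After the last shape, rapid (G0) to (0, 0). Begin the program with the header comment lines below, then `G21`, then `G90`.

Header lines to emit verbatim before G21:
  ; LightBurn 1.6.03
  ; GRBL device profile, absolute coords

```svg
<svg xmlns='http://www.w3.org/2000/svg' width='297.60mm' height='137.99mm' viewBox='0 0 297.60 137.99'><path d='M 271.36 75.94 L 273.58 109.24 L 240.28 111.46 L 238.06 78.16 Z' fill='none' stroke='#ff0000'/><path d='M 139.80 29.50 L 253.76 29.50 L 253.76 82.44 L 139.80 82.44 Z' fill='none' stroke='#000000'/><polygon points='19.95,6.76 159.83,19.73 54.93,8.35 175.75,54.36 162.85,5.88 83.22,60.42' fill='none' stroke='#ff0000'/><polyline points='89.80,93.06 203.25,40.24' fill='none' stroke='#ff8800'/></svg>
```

1 u = 1 mm; y_m = 137.99 − y.

[1] `<path>` regular polygon, #ff0000→score S583 F2179: (271.36,62.05) → (273.58,28.75) → (240.28,26.53) → (238.06,59.83) → (271.36,62.05) (closed)

[2] `<path>` rectangle, #000000→cut S820 F1252: (139.80,108.49) → (253.76,108.49) → (253.76,55.55) → (139.80,55.55) → (139.80,108.49) (closed)

[3] `<polygon>` closed polygon, #ff0000→score S583 F2179: (19.95,131.23) → (159.83,118.26) → (54.93,129.64) → (175.75,83.63) → (162.85,132.11) → (83.22,77.57) → (19.95,131.23) (closed)

[4] `<polyline>` line segment, #ff8800→engrave S302 F2233: (89.80,44.93) → (203.25,97.75)

; LightBurn 1.6.03
; GRBL device profile, absolute coords
G21
G90
G0 X271.36 Y62.05
M3 S583
G1 X273.58 Y28.75 F2179
G1 X240.28 Y26.53
G1 X238.06 Y59.83
G1 X271.36 Y62.05
M5
G0 X139.80 Y108.49
M3 S820
G1 X253.76 Y108.49 F1252
G1 X253.76 Y55.55
G1 X139.80 Y55.55
G1 X139.80 Y108.49
M5
G0 X19.95 Y131.23
M3 S583
G1 X159.83 Y118.26 F2179
G1 X54.93 Y129.64
G1 X175.75 Y83.63
G1 X162.85 Y132.11
G1 X83.22 Y77.57
G1 X19.95 Y131.23
M5
G0 X89.80 Y44.93
M3 S302
G1 X203.25 Y97.75 F2233
M5
G0 X0.00 Y0.00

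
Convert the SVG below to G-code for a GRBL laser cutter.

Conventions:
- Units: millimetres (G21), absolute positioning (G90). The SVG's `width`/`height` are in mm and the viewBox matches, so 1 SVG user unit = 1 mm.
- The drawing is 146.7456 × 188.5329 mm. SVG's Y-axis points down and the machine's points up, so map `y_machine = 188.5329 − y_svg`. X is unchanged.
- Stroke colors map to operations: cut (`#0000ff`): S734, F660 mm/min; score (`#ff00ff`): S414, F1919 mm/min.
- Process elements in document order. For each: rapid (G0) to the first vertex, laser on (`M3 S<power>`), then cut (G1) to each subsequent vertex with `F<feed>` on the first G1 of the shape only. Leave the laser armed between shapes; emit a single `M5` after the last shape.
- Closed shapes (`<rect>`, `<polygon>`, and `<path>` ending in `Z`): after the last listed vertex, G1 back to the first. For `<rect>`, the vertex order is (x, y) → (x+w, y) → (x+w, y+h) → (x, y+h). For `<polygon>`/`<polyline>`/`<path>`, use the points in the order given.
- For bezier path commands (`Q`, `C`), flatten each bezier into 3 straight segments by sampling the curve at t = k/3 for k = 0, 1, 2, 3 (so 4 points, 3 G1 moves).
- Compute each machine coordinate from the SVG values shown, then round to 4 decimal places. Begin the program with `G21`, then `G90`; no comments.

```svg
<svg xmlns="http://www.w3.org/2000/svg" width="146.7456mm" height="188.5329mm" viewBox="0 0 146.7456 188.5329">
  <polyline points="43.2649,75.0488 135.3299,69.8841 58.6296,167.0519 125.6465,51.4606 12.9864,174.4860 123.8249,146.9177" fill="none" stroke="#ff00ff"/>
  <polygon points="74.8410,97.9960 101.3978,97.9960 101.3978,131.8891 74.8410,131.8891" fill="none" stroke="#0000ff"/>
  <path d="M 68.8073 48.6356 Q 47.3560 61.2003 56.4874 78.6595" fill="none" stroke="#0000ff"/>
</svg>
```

G21
G90
G0 X43.2649 Y113.4841
M3 S414
G1 X135.3299 Y118.6488 F1919
G1 X58.6296 Y21.4810
G1 X125.6465 Y137.0723
G1 X12.9864 Y14.0469
G1 X123.8249 Y41.6152
G0 X74.8410 Y90.5369
M3 S734
G1 X101.3978 Y90.5369 F660
G1 X101.3978 Y56.6438
G1 X74.8410 Y56.6438
G1 X74.8410 Y90.5369
G0 X68.8073 Y139.8973
M3 S734
G1 X57.9045 Y130.9770 F660
G1 X53.7979 Y120.9690
G1 X56.4874 Y109.8734
M5

viewBox `0 0 146.7456 188.5329` with mm width/height → 1 unit = 1 mm. Flip: y_m = 188.5329 − y_svg.

**Shape 1** — `<polyline>` open polyline, stroke `#ff00ff` → score (S414, F1919). Machine vertices: (43.2649,113.4841) → (135.3299,118.6488) → (58.6296,21.4810) → (125.6465,137.0723) → (12.9864,14.0469) → (123.8249,41.6152). Open path.

**Shape 2** — `<polygon>` rectangle, stroke `#0000ff` → cut (S734, F660). Machine vertices: (74.8410,90.5369) → (101.3978,90.5369) → (101.3978,56.6438) → (74.8410,56.6438) → (74.8410,90.5369). Closed: final G1 returns to the first vertex.

**Shape 3** — `<path>` quadratic bezier, stroke `#0000ff` → cut (S734, F660). Control points (SVG): P0=(68.8073,48.6356), P1=(47.3560,61.2003), P2=(56.4874,78.6595); sampled at t=k/3. Machine vertices: (68.8073,139.8973) → (57.9045,130.9770) → (53.7979,120.9690) → (56.4874,109.8734). Open path.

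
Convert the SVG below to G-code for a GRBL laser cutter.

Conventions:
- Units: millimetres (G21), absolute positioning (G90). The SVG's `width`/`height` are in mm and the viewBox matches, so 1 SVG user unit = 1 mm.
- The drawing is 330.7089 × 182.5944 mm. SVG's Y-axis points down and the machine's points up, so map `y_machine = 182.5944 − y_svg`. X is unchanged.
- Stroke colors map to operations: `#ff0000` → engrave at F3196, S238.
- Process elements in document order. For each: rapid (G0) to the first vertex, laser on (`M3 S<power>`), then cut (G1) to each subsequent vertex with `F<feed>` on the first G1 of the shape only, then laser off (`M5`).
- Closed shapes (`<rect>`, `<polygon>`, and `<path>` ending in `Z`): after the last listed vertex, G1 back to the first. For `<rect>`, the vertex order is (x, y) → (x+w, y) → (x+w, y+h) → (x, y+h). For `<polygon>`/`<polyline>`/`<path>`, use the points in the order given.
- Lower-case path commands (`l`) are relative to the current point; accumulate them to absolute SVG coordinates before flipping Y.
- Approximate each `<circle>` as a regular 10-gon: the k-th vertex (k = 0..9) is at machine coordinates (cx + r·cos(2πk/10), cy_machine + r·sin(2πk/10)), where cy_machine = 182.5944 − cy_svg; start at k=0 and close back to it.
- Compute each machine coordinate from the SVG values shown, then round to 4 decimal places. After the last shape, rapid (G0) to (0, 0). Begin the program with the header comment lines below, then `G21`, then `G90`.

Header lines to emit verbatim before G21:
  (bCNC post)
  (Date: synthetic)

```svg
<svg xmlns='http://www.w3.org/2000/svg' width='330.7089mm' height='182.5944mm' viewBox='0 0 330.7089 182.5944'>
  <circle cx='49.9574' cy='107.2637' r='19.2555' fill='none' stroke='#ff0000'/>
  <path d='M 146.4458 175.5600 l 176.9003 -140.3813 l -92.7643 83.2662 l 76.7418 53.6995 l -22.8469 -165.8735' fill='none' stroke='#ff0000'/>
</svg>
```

viewBox `0 0 330.7089 182.5944` with mm width/height → 1 unit = 1 mm. Flip: y_m = 182.5944 − y_svg.

**Shape 1** — `<circle>` circle, stroke `#ff0000` → engrave (S238, F3196). Machine vertices: (69.2129,75.3307) → (65.5354,86.6488) → (55.9077,93.6438) → (44.0071,93.6438) → (34.3794,86.6488) → (30.7019,75.3307) → (34.3794,64.0126) → (44.0071,57.0176) → (55.9077,57.0176) → (65.5354,64.0126) → (69.2129,75.3307). Closed: final G1 returns to the first vertex.

**Shape 2** — `<path>` open polyline, stroke `#ff0000` → engrave (S238, F3196). Machine vertices: (146.4458,7.0344) → (323.3461,147.4157) → (230.5818,64.1495) → (307.3236,10.4500) → (284.4767,176.3235). Open path.

(bCNC post)
(Date: synthetic)
G21
G90
G0 X69.2129 Y75.3307
M3 S238
G1 X65.5354 Y86.6488 F3196
G1 X55.9077 Y93.6438
G1 X44.0071 Y93.6438
G1 X34.3794 Y86.6488
G1 X30.7019 Y75.3307
G1 X34.3794 Y64.0126
G1 X44.0071 Y57.0176
G1 X55.9077 Y57.0176
G1 X65.5354 Y64.0126
G1 X69.2129 Y75.3307
M5
G0 X146.4458 Y7.0344
M3 S238
G1 X323.3461 Y147.4157 F3196
G1 X230.5818 Y64.1495
G1 X307.3236 Y10.4500
G1 X284.4767 Y176.3235
M5
G0 X0.0000 Y0.0000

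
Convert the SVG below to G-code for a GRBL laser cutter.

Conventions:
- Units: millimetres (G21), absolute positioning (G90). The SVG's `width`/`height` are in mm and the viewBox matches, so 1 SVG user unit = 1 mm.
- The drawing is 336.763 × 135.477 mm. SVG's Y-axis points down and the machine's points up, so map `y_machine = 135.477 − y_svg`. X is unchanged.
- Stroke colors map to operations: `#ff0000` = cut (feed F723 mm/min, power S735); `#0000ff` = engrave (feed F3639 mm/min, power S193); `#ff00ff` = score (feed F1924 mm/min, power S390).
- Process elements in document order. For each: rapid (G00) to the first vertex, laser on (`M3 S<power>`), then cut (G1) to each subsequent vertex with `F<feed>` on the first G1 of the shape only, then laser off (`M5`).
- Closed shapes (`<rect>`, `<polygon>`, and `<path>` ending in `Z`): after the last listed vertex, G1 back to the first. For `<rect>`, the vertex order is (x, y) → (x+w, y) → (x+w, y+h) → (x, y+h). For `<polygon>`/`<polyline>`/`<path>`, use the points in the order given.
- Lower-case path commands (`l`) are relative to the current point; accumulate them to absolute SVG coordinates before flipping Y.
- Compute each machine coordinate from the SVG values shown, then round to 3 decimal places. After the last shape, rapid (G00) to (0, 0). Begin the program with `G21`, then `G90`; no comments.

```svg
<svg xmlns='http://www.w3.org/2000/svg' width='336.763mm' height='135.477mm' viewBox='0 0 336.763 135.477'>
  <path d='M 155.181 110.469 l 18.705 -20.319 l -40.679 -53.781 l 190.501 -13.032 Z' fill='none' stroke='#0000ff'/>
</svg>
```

G21
G90
G00 X155.181 Y25.008
M3 S193
G1 X173.886 Y45.327 F3639
G1 X133.207 Y99.108
G1 X323.708 Y112.140
G1 X155.181 Y25.008
M5
G00 X0.000 Y0.000

1 u = 1 mm; y_m = 135.477 − y.

[1] `<path>` closed polygon, #0000ff→engrave S193 F3639: (155.181,25.008) → (173.886,45.327) → (133.207,99.108) → (323.708,112.140) → (155.181,25.008) (closed)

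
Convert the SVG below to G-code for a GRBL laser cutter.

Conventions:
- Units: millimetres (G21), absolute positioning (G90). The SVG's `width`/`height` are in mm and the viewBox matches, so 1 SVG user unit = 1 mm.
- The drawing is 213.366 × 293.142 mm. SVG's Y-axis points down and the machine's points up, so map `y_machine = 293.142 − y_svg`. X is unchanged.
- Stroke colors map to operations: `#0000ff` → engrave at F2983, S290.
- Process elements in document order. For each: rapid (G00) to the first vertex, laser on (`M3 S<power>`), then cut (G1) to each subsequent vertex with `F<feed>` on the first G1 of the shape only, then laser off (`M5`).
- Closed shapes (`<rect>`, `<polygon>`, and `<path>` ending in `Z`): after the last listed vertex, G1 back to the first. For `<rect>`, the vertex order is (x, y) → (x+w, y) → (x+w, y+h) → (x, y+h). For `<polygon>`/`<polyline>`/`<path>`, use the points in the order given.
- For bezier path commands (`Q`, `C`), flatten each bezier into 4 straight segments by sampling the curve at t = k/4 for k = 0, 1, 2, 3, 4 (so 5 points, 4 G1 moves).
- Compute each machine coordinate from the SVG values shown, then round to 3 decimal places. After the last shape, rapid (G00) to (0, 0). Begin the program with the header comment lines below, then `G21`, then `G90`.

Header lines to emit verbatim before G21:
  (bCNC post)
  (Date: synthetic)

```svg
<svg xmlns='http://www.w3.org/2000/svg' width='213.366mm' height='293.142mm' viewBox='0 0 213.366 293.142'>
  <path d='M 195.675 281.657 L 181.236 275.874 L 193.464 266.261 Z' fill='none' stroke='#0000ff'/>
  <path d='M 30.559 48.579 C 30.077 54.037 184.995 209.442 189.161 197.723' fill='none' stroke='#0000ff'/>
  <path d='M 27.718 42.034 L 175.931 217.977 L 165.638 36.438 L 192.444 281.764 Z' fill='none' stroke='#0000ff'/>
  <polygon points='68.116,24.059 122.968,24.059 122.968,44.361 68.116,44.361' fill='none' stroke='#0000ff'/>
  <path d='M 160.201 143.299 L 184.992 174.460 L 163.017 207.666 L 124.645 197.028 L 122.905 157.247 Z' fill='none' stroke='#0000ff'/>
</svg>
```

viewBox `0 0 213.366 293.142` with mm width/height → 1 unit = 1 mm. Flip: y_m = 293.142 − y_svg.

**Shape 1** — `<path>` regular polygon, stroke `#0000ff` → engrave (S290, F2983). Machine vertices: (195.675,11.485) → (181.236,17.268) → (193.464,26.881) → (195.675,11.485). Closed: final G1 returns to the first vertex.

**Shape 2** — `<path>` cubic bezier, stroke `#0000ff` → engrave (S290, F2983). Control points (SVG): P0=(30.559,48.579), P1=(30.077,54.037), P2=(184.995,209.442), P3=(189.161,197.723); sampled at t=k/4. Machine vertices: (30.559,244.563) → (54.551,217.309) → (108.117,163.550) → (162.554,113.011) → (189.161,95.419). Open path.

**Shape 3** — `<path>` closed polygon, stroke `#0000ff` → engrave (S290, F2983). Machine vertices: (27.718,251.108) → (175.931,75.165) → (165.638,256.704) → (192.444,11.378) → (27.718,251.108). Closed: final G1 returns to the first vertex.

**Shape 4** — `<polygon>` rectangle, stroke `#0000ff` → engrave (S290, F2983). Machine vertices: (68.116,269.083) → (122.968,269.083) → (122.968,248.781) → (68.116,248.781) → (68.116,269.083). Closed: final G1 returns to the first vertex.

**Shape 5** — `<path>` regular polygon, stroke `#0000ff` → engrave (S290, F2983). Machine vertices: (160.201,149.843) → (184.992,118.682) → (163.017,85.476) → (124.645,96.114) → (122.905,135.895) → (160.201,149.843). Closed: final G1 returns to the first vertex.

(bCNC post)
(Date: synthetic)
G21
G90
G00 X195.675 Y11.485
M3 S290
G1 X181.236 Y17.268 F2983
G1 X193.464 Y26.881
G1 X195.675 Y11.485
M5
G00 X30.559 Y244.563
M3 S290
G1 X54.551 Y217.309 F2983
G1 X108.117 Y163.550
G1 X162.554 Y113.011
G1 X189.161 Y95.419
M5
G00 X27.718 Y251.108
M3 S290
G1 X175.931 Y75.165 F2983
G1 X165.638 Y256.704
G1 X192.444 Y11.378
G1 X27.718 Y251.108
M5
G00 X68.116 Y269.083
M3 S290
G1 X122.968 Y269.083 F2983
G1 X122.968 Y248.781
G1 X68.116 Y248.781
G1 X68.116 Y269.083
M5
G00 X160.201 Y149.843
M3 S290
G1 X184.992 Y118.682 F2983
G1 X163.017 Y85.476
G1 X124.645 Y96.114
G1 X122.905 Y135.895
G1 X160.201 Y149.843
M5
G00 X0.000 Y0.000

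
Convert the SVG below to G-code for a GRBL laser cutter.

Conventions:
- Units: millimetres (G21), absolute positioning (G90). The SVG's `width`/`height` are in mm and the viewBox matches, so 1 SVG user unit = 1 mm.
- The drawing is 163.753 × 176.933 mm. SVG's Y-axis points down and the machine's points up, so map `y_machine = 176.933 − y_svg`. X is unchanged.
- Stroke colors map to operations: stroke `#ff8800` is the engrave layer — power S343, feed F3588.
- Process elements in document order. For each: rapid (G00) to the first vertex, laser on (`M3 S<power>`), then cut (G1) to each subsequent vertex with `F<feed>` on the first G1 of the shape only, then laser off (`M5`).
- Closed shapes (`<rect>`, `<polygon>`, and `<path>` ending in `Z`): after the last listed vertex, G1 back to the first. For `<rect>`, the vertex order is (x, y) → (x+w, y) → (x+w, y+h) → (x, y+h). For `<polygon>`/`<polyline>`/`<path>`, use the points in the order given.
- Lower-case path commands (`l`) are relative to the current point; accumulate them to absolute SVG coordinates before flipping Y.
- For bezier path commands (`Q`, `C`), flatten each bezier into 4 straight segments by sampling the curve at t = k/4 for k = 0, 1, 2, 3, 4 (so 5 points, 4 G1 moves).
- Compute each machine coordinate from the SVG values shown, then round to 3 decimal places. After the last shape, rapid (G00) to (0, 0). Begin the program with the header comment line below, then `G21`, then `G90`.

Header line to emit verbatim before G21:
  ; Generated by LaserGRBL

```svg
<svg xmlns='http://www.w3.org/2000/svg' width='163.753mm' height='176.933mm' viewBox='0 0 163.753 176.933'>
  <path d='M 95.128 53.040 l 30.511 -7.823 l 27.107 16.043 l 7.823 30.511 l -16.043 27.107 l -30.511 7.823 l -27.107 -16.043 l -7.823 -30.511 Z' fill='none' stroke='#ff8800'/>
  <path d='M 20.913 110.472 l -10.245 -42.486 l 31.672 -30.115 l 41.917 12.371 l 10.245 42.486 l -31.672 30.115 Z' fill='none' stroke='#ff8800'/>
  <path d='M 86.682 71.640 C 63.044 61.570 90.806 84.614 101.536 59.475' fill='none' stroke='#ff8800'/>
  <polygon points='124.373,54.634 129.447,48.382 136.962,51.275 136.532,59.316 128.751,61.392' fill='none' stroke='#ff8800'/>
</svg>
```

; Generated by LaserGRBL
G21
G90
G00 X95.128 Y123.893
M3 S343
G1 X125.639 Y131.716 F3588
G1 X152.746 Y115.673
G1 X160.569 Y85.162
G1 X144.526 Y58.055
G1 X114.015 Y50.232
G1 X86.908 Y66.275
G1 X79.085 Y96.786
G1 X95.128 Y123.893
M5
G00 X20.913 Y66.461
M3 S343
G1 X10.668 Y108.947 F3588
G1 X42.340 Y139.062
G1 X84.257 Y126.691
G1 X94.502 Y84.205
G1 X62.830 Y54.090
G1 X20.913 Y66.461
M5
G00 X86.682 Y105.293
M3 S343
G1 X77.522 Y107.907 F3588
G1 X81.221 Y105.725
G1 X91.364 Y106.368
G1 X101.536 Y117.458
M5
G00 X124.373 Y122.299
M3 S343
G1 X129.447 Y128.551 F3588
G1 X136.962 Y125.658
G1 X136.532 Y117.617
G1 X128.751 Y115.541
G1 X124.373 Y122.299
M5
G00 X0.000 Y0.000

1 u = 1 mm; y_m = 176.933 − y.

[1] `<path>` regular polygon, #ff8800→engrave S343 F3588: (95.128,123.893) → (125.639,131.716) → (152.746,115.673) → (160.569,85.162) → (144.526,58.055) → (114.015,50.232) → (86.908,66.275) → (79.085,96.786) → (95.128,123.893) (closed)

[2] `<path>` regular polygon, #ff8800→engrave S343 F3588: (20.913,66.461) → (10.668,108.947) → (42.340,139.062) → (84.257,126.691) → (94.502,84.205) → (62.830,54.090) → (20.913,66.461) (closed)

[3] `<path>` cubic bezier, #ff8800→engrave S343 F3588: (86.682,105.293) → (77.522,107.907) → (81.221,105.725) → (91.364,106.368) → (101.536,117.458)

[4] `<polygon>` regular polygon, #ff8800→engrave S343 F3588: (124.373,122.299) → (129.447,128.551) → (136.962,125.658) → (136.532,117.617) → (128.751,115.541) → (124.373,122.299) (closed)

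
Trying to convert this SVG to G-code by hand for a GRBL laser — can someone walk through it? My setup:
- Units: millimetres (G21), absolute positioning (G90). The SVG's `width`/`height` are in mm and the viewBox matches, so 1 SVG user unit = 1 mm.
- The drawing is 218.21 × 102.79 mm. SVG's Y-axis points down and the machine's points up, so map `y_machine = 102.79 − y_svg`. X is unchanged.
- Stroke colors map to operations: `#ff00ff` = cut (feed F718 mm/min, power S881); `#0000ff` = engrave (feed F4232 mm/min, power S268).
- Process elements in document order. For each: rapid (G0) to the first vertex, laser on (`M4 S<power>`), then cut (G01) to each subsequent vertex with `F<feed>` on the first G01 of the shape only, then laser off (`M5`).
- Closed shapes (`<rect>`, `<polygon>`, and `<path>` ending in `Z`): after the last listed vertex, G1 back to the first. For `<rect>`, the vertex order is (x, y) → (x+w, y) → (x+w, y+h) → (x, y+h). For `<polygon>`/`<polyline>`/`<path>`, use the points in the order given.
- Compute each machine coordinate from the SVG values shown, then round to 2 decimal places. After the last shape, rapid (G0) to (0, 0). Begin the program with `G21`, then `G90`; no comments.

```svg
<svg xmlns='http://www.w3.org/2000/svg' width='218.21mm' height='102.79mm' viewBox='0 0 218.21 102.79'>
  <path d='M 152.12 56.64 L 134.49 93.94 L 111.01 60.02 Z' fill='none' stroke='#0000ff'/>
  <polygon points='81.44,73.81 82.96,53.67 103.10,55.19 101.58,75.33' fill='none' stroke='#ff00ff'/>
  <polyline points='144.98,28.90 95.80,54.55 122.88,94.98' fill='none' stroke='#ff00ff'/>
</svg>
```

Since the viewBox matches the mm dimensions, user units are millimetres directly. The only transform is the Y-flip y_m = 102.79 − y_svg.

Shape 1 is a regular polygon drawn with `<path>`. Its stroke #0000ff means engrave at S268, F4232. After flipping Y the toolpath is (152.12,46.15) → (134.49,8.85) → (111.01,42.77) → (152.12,46.15), returning to the start.

Shape 2 is a regular polygon drawn with `<polygon>`. Its stroke #ff00ff means cut at S881, F718. After flipping Y the toolpath is (81.44,28.98) → (82.96,49.12) → (103.10,47.60) → (101.58,27.46) → (81.44,28.98), returning to the start.

Shape 3 is a open polyline drawn with `<polyline>`. Its stroke #ff00ff means cut at S881, F718. After flipping Y the toolpath is (144.98,73.89) → (95.80,48.24) → (122.88,7.81).

G21
G90
G0 X152.12 Y46.15
M4 S268
G01 X134.49 Y8.85 F4232
G01 X111.01 Y42.77
G01 X152.12 Y46.15
M5
G0 X81.44 Y28.98
M4 S881
G01 X82.96 Y49.12 F718
G01 X103.10 Y47.60
G01 X101.58 Y27.46
G01 X81.44 Y28.98
M5
G0 X144.98 Y73.89
M4 S881
G01 X95.80 Y48.24 F718
G01 X122.88 Y7.81
M5
G0 X0.00 Y0.00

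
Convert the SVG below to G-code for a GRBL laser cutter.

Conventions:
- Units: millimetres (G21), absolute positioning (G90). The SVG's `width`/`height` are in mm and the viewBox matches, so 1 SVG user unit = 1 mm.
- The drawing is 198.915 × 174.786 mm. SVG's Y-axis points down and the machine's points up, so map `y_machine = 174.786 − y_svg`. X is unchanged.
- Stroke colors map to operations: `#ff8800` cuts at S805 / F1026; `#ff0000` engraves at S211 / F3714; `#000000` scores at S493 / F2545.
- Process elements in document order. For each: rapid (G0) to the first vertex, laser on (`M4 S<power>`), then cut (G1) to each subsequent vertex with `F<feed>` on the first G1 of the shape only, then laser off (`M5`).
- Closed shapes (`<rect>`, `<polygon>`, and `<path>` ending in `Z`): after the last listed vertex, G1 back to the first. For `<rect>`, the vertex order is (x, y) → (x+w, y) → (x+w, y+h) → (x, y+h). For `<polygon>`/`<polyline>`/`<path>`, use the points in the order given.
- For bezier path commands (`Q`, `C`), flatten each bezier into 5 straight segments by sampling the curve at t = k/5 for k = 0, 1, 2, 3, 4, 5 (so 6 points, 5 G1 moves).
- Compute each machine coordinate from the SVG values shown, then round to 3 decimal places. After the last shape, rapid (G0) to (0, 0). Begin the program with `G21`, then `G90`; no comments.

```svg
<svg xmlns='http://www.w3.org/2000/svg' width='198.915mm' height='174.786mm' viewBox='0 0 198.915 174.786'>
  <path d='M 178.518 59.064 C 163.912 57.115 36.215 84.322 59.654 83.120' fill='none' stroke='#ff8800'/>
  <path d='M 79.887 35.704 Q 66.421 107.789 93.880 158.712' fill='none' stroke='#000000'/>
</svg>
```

viewBox `0 0 198.915 174.786` with mm width/height → 1 unit = 1 mm. Flip: y_m = 174.786 − y_svg.

**Shape 1** — `<path>` cubic bezier, stroke `#ff8800` → cut (S805, F1026). Control points (SVG): P0=(178.518,59.064), P1=(163.912,57.115), P2=(36.215,84.322), P3=(59.654,83.120); sampled at t=k/5. Machine vertices: (178.518,115.722) → (158.297,113.853) → (123.618,107.750) → (87.162,100.176) → (61.613,93.893) → (59.654,91.666). Open path.

**Shape 2** — `<path>` quadratic bezier, stroke `#000000` → score (S493, F2545). Control points (SVG): P0=(79.887,35.704), P1=(66.421,107.789), P2=(93.880,158.712); sampled at t=k/5. Machine vertices: (79.887,139.082) → (76.138,111.094) → (75.662,84.800) → (78.461,60.198) → (84.533,37.290) → (93.880,16.074). Open path.

G21
G90
G0 X178.518 Y115.722
M4 S805
G1 X158.297 Y113.853 F1026
G1 X123.618 Y107.750
G1 X87.162 Y100.176
G1 X61.613 Y93.893
G1 X59.654 Y91.666
M5
G0 X79.887 Y139.082
M4 S493
G1 X76.138 Y111.094 F2545
G1 X75.662 Y84.800
G1 X78.461 Y60.198
G1 X84.533 Y37.290
G1 X93.880 Y16.074
M5
G0 X0.000 Y0.000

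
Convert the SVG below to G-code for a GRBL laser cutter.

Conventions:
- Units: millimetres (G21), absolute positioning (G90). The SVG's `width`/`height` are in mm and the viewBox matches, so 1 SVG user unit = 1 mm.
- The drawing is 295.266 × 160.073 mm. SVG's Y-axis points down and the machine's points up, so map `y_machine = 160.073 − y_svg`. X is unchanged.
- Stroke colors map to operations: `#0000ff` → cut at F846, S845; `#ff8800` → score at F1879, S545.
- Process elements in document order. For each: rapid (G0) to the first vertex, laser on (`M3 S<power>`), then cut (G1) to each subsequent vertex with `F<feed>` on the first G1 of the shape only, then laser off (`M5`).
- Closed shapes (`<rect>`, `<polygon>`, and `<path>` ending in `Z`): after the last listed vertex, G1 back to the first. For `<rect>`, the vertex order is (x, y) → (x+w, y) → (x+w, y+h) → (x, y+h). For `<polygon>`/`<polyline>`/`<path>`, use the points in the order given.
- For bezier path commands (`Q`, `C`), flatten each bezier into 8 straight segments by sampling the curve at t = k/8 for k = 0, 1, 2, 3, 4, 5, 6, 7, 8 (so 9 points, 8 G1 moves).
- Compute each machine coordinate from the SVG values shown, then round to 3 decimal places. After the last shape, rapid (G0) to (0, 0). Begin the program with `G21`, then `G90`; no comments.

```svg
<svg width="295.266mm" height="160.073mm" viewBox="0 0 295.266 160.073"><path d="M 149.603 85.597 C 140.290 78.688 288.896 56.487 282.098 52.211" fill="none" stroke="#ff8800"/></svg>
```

viewBox `0 0 295.266 160.073` with mm width/height → 1 unit = 1 mm. Flip: y_m = 160.073 − y_svg.

**Shape 1** — `<path>` cubic bezier, stroke `#ff8800` → score (S545, F1879). Control points (SVG): P0=(149.603,85.597), P1=(140.290,78.688), P2=(288.896,56.487), P3=(282.098,52.211); sampled at t=k/8. Machine vertices: (149.603,74.476) → (152.901,77.719) → (167.332,82.006) → (189.225,86.948) → (214.907,92.156) → (240.708,97.241) → (262.954,101.813) → (277.975,105.483) → (282.098,107.862). Open path.

G21
G90
G0 X149.603 Y74.476
M3 S545
G1 X152.901 Y77.719 F1879
G1 X167.332 Y82.006
G1 X189.225 Y86.948
G1 X214.907 Y92.156
G1 X240.708 Y97.241
G1 X262.954 Y101.813
G1 X277.975 Y105.483
G1 X282.098 Y107.862
M5
G0 X0.000 Y0.000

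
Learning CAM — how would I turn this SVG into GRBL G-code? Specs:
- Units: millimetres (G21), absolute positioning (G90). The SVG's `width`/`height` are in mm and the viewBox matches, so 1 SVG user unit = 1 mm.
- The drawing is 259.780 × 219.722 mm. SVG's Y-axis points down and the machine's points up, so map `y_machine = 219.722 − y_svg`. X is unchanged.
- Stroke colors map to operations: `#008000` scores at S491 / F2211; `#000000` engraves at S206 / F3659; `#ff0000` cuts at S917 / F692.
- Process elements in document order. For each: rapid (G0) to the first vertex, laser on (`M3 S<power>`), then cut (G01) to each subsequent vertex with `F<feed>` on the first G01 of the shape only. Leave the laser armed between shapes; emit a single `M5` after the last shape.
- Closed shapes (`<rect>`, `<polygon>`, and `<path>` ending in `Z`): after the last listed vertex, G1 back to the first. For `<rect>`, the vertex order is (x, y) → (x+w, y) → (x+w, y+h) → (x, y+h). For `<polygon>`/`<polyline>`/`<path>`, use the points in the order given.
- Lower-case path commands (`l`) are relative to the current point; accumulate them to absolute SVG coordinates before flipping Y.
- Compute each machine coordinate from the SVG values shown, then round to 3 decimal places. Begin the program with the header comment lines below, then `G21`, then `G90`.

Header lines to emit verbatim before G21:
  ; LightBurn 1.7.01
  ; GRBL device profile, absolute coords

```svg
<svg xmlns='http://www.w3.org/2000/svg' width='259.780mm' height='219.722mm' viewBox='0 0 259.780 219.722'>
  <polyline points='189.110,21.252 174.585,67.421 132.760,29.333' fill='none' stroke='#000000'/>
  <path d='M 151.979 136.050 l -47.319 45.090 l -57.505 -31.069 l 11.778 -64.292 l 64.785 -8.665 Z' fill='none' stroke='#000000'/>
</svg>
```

; LightBurn 1.7.01
; GRBL device profile, absolute coords
G21
G90
G0 X189.110 Y198.470
M3 S206
G01 X174.585 Y152.301 F3659
G01 X132.760 Y190.389
G0 X151.979 Y83.672
M3 S206
G01 X104.660 Y38.582 F3659
G01 X47.155 Y69.651
G01 X58.933 Y133.943
G01 X123.718 Y142.608
G01 X151.979 Y83.672
M5

viewBox `0 0 259.780 219.722` with mm width/height → 1 unit = 1 mm. Flip: y_m = 219.722 − y_svg.

**Shape 1** — `<polyline>` open polyline, stroke `#000000` → engrave (S206, F3659). Machine vertices: (189.110,198.470) → (174.585,152.301) → (132.760,190.389). Open path.

**Shape 2** — `<path>` regular polygon, stroke `#000000` → engrave (S206, F3659). Machine vertices: (151.979,83.672) → (104.660,38.582) → (47.155,69.651) → (58.933,133.943) → (123.718,142.608) → (151.979,83.672). Closed: final G1 returns to the first vertex.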